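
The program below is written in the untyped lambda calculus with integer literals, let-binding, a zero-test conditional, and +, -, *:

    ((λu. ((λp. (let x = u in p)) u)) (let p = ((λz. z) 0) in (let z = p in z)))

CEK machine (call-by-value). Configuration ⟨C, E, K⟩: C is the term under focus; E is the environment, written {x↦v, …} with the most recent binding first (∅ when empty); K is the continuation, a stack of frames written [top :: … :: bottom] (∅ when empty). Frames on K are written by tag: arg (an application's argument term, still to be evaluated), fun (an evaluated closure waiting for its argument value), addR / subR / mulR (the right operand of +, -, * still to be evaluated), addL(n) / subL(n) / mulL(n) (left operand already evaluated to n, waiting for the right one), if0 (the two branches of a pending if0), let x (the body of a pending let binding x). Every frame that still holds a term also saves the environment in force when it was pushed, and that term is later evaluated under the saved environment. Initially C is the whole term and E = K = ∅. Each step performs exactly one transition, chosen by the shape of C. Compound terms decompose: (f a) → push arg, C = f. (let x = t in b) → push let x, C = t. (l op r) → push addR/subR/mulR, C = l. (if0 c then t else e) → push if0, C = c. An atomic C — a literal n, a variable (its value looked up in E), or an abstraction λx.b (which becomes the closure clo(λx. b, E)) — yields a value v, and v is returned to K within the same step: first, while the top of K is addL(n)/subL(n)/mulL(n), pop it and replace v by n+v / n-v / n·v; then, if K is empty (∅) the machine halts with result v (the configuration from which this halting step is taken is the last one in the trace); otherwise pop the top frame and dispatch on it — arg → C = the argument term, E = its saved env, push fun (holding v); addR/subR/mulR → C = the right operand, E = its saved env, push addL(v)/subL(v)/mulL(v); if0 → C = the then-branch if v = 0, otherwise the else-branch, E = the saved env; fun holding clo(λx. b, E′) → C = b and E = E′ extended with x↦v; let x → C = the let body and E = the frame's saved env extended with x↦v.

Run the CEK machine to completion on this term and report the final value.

Answer: 0

Execution trace:
t=0: [C=((λu. ((λp. (let x = u in p)) u)) (let p = ((λz. z) 0) in (let z = p in z))) | E=∅ | K=∅]
t=1: [C=(λu. ((λp. (let x = u in p)) u)) | E=∅ | K=[arg]]
t=2: [C=(let p = ((λz. z) 0) in (let z = p in z)) | E=∅ | K=[fun]]
t=3: [C=((λz. z) 0) | E=∅ | K=[let p :: fun]]
t=4: [C=(λz. z) | E=∅ | K=[arg :: let p :: fun]]
t=5: [C=0 | E=∅ | K=[fun :: let p :: fun]]
t=6: [C=z | E={z↦0} | K=[let p :: fun]]
t=7: [C=(let z = p in z) | E={p↦0} | K=[fun]]
t=8: [C=p | E={p↦0} | K=[let z :: fun]]
t=9: [C=z | E={z↦0, p↦0} | K=[fun]]
t=10: [C=((λp. (let x = u in p)) u) | E={u↦0} | K=∅]
t=11: [C=(λp. (let x = u in p)) | E={u↦0} | K=[arg]]
t=12: [C=u | E={u↦0} | K=[fun]]
t=13: [C=(let x = u in p) | E={p↦0, u↦0} | K=∅]
t=14: [C=u | E={p↦0, u↦0} | K=[let x]]
t=15: [C=p | E={x↦0, p↦0, u↦0} | K=∅]
→ final value 0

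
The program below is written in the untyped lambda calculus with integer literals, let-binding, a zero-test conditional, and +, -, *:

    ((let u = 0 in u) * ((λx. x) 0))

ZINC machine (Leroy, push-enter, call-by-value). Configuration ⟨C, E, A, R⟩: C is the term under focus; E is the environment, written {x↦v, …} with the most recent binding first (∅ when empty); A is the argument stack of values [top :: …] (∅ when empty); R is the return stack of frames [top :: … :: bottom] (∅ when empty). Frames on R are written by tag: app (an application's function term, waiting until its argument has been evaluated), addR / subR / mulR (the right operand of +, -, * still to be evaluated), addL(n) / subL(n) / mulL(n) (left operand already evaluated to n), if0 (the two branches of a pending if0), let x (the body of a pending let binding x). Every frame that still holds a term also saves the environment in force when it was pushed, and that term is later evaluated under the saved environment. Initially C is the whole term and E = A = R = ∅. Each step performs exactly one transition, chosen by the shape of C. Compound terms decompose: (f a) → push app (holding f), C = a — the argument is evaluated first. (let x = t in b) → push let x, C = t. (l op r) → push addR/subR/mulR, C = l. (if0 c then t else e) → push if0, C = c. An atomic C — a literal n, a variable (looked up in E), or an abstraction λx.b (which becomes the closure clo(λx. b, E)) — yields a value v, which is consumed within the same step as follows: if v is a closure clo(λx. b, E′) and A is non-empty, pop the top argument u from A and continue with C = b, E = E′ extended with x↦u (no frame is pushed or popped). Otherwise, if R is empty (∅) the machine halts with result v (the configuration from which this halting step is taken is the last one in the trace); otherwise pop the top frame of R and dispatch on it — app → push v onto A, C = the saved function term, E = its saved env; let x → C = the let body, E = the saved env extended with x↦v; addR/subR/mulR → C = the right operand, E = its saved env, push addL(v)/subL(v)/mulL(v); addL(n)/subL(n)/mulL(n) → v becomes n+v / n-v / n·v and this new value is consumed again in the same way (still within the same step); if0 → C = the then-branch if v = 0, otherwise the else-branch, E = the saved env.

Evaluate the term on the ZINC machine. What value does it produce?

Answer: 0

Execution trace:
[0] <C=((let u = 0 in u) * ((λx. x) 0)), E=∅, A=∅, R=∅>
[1] <C=(let u = 0 in u), E=∅, A=∅, R=[mulR]>
[2] <C=0, E=∅, A=∅, R=[let u :: mulR]>
[3] <C=u, E={u↦0}, A=∅, R=[mulR]>
[4] <C=((λx. x) 0), E=∅, A=∅, R=[mulL(0)]>
[5] <C=0, E=∅, A=∅, R=[app :: mulL(0)]>
[6] <C=(λx. x), E=∅, A=[0], R=[mulL(0)]>
[7] <C=x, E={x↦0}, A=∅, R=[mulL(0)]>
→ final value 0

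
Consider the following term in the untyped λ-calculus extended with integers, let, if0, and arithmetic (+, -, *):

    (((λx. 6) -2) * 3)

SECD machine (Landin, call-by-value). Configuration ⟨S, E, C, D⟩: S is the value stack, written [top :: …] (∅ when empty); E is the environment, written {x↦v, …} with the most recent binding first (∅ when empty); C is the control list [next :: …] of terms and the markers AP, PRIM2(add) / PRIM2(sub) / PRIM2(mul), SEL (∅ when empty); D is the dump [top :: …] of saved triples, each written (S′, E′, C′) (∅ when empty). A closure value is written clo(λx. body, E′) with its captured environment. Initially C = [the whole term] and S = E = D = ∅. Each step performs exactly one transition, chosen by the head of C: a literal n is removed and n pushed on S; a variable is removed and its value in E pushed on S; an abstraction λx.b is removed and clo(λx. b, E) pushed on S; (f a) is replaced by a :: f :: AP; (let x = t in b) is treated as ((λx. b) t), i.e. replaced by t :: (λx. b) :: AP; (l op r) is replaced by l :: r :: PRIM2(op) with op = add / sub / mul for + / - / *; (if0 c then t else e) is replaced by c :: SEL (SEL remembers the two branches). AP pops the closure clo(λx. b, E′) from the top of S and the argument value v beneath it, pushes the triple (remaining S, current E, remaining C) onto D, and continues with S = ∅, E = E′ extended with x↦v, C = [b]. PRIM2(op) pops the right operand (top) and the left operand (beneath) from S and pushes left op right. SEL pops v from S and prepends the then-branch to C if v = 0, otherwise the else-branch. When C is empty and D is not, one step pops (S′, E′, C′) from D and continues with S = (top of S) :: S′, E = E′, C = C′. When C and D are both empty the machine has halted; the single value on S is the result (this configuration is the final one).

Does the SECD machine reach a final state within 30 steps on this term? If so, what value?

Answer: 18

Machine steps:
step 0: ⟨S=∅; E=∅; C=[(((λx. 6) -2) * 3)]; D=∅⟩
step 1: ⟨S=∅; E=∅; C=[((λx. 6) -2) :: 3 :: PRIM2(mul)]; D=∅⟩
step 2: ⟨S=∅; E=∅; C=[-2 :: (λx. 6) :: AP :: 3 :: PRIM2(mul)]; D=∅⟩
step 3: ⟨S=[-2]; E=∅; C=[(λx. 6) :: AP :: 3 :: PRIM2(mul)]; D=∅⟩
step 4: ⟨S=[clo(λx. 6, ∅) :: -2]; E=∅; C=[AP :: 3 :: PRIM2(mul)]; D=∅⟩
step 5: ⟨S=∅; E={x↦-2}; C=[6]; D=[(∅, ∅, [3 :: PRIM2(mul)])]⟩
step 6: ⟨S=[6]; E={x↦-2}; C=∅; D=[(∅, ∅, [3 :: PRIM2(mul)])]⟩
step 7: ⟨S=[6]; E=∅; C=[3 :: PRIM2(mul)]; D=∅⟩
step 8: ⟨S=[3 :: 6]; E=∅; C=[PRIM2(mul)]; D=∅⟩
step 9: ⟨S=[18]; E=∅; C=∅; D=∅⟩
→ final value 18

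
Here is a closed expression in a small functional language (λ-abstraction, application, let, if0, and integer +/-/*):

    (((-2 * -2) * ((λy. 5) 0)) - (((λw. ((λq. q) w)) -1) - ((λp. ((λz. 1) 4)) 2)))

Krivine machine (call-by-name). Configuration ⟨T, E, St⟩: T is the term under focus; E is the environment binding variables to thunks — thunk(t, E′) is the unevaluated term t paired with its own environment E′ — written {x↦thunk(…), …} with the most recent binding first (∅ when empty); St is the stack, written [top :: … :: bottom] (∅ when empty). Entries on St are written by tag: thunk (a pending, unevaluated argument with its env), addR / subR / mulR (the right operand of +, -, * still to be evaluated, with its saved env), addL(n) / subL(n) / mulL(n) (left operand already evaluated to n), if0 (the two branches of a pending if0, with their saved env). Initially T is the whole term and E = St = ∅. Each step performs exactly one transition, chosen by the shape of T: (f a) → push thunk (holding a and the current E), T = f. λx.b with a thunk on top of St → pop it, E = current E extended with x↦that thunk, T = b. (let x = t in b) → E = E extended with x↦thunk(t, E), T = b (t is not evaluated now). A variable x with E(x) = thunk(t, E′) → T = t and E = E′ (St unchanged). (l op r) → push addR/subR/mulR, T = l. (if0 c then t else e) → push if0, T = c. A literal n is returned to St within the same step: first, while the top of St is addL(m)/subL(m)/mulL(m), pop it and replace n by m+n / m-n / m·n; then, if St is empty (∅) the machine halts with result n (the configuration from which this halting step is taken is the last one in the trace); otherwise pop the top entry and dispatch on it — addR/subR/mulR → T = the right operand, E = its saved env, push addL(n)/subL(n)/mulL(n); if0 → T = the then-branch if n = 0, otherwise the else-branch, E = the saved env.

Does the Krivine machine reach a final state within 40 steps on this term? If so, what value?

Answer: 22

Derivation:
t=0: [T=(((-2 * -2) * ((λy. 5) 0)) - (((λw. ((λq. q) w)) -1) - ((λp. ((λz. 1) 4)) 2))) | E=∅ | St=∅]
t=1: [T=((-2 * -2) * ((λy. 5) 0)) | E=∅ | St=[subR]]
t=2: [T=(-2 * -2) | E=∅ | St=[mulR :: subR]]
t=3: [T=-2 | E=∅ | St=[mulR :: mulR :: subR]]
t=4: [T=-2 | E=∅ | St=[mulL(-2) :: mulR :: subR]]
t=5: [T=((λy. 5) 0) | E=∅ | St=[mulL(4) :: subR]]
t=6: [T=(λy. 5) | E=∅ | St=[thunk :: mulL(4) :: subR]]
t=7: [T=5 | E={y↦thunk(0, ∅)} | St=[mulL(4) :: subR]]
t=8: [T=(((λw. ((λq. q) w)) -1) - ((λp. ((λz. 1) 4)) 2)) | E=∅ | St=[subL(20)]]
t=9: [T=((λw. ((λq. q) w)) -1) | E=∅ | St=[subR :: subL(20)]]
t=10: [T=(λw. ((λq. q) w)) | E=∅ | St=[thunk :: subR :: subL(20)]]
t=11: [T=((λq. q) w) | E={w↦thunk(-1, ∅)} | St=[subR :: subL(20)]]
t=12: [T=(λq. q) | E={w↦thunk(-1, ∅)} | St=[thunk :: subR :: subL(20)]]
t=13: [T=q | E={q↦thunk(w, {w↦thunk(-1, ∅)}), w↦thunk(-1, ∅)} | St=[subR :: subL(20)]]
t=14: [T=w | E={w↦thunk(-1, ∅)} | St=[subR :: subL(20)]]
t=15: [T=-1 | E=∅ | St=[subR :: subL(20)]]
t=16: [T=((λp. ((λz. 1) 4)) 2) | E=∅ | St=[subL(-1) :: subL(20)]]
t=17: [T=(λp. ((λz. 1) 4)) | E=∅ | St=[thunk :: subL(-1) :: subL(20)]]
t=18: [T=((λz. 1) 4) | E={p↦thunk(2, ∅)} | St=[subL(-1) :: subL(20)]]
t=19: [T=(λz. 1) | E={p↦thunk(2, ∅)} | St=[thunk :: subL(-1) :: subL(20)]]
t=20: [T=1 | E={z↦thunk(4, {p↦thunk(2, ∅)}), p↦thunk(2, ∅)} | St=[subL(-1) :: subL(20)]]
→ final value 22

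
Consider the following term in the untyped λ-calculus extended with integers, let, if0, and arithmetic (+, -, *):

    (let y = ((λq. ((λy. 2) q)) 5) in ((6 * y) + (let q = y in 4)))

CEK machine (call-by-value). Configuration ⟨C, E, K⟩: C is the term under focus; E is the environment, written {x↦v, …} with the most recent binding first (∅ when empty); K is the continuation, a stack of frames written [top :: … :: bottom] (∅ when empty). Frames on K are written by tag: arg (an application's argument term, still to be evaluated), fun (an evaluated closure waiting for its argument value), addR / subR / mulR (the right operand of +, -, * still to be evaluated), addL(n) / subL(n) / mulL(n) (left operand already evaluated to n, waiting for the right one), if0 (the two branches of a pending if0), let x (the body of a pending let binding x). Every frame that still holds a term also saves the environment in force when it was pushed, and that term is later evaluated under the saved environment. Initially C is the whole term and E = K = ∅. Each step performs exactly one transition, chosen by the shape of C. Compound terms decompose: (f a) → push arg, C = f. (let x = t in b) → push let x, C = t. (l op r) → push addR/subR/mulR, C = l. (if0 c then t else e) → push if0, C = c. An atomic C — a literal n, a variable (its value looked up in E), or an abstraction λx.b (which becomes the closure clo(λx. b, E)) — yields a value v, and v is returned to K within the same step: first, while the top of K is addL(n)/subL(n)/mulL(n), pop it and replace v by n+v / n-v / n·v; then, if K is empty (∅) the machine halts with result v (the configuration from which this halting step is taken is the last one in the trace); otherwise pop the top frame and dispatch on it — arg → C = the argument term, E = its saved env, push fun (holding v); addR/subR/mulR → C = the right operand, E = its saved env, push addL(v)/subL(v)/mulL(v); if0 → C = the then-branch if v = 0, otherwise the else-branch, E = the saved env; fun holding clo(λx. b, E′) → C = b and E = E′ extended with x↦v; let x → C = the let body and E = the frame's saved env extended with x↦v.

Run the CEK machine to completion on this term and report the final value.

Answer: 16

Derivation:
[0] ⟨C=(let y = ((λq. ((λy. 2) q)) 5) in ((6 * y) + (let q = y in 4))); E=∅; K=∅⟩
[1] ⟨C=((λq. ((λy. 2) q)) 5); E=∅; K=[let y]⟩
[2] ⟨C=(λq. ((λy. 2) q)); E=∅; K=[arg :: let y]⟩
[3] ⟨C=5; E=∅; K=[fun :: let y]⟩
[4] ⟨C=((λy. 2) q); E={q↦5}; K=[let y]⟩
[5] ⟨C=(λy. 2); E={q↦5}; K=[arg :: let y]⟩
[6] ⟨C=q; E={q↦5}; K=[fun :: let y]⟩
[7] ⟨C=2; E={y↦5, q↦5}; K=[let y]⟩
[8] ⟨C=((6 * y) + (let q = y in 4)); E={y↦2}; K=∅⟩
[9] ⟨C=(6 * y); E={y↦2}; K=[addR]⟩
[10] ⟨C=6; E={y↦2}; K=[mulR :: addR]⟩
[11] ⟨C=y; E={y↦2}; K=[mulL(6) :: addR]⟩
[12] ⟨C=(let q = y in 4); E={y↦2}; K=[addL(12)]⟩
[13] ⟨C=y; E={y↦2}; K=[let q :: addL(12)]⟩
[14] ⟨C=4; E={q↦2, y↦2}; K=[addL(12)]⟩
→ final value 16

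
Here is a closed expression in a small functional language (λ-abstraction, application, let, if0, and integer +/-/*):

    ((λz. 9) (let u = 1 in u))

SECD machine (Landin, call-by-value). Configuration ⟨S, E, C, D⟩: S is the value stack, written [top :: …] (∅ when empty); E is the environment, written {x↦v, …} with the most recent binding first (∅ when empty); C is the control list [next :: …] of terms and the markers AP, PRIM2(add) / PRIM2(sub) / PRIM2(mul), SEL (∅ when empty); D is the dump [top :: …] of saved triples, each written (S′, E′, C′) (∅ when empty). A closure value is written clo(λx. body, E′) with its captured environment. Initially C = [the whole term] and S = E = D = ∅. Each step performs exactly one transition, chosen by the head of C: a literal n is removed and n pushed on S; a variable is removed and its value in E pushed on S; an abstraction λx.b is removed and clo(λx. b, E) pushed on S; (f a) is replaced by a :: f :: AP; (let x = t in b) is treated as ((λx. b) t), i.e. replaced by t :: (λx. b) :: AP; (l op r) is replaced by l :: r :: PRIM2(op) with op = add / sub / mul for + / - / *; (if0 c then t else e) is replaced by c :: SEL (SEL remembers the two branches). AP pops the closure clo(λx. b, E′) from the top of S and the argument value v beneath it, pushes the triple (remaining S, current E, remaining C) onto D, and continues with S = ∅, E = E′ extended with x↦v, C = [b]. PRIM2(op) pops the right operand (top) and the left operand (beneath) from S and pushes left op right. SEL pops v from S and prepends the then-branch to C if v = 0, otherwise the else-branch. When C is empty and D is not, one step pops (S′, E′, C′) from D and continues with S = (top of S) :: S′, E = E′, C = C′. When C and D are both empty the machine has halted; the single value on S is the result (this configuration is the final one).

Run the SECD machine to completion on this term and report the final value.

step 0: ⟨S=∅; E=∅; C=[((λz. 9) (let u = 1 in u))]; D=∅⟩
step 1: ⟨S=∅; E=∅; C=[(let u = 1 in u) :: (λz. 9) :: AP]; D=∅⟩
step 2: ⟨S=∅; E=∅; C=[1 :: (λu. u) :: AP :: (λz. 9) :: AP]; D=∅⟩
step 3: ⟨S=[1]; E=∅; C=[(λu. u) :: AP :: (λz. 9) :: AP]; D=∅⟩
step 4: ⟨S=[clo(λu. u, ∅) :: 1]; E=∅; C=[AP :: (λz. 9) :: AP]; D=∅⟩
step 5: ⟨S=∅; E={u↦1}; C=[u]; D=[(∅, ∅, [(λz. 9) :: AP])]⟩
step 6: ⟨S=[1]; E={u↦1}; C=∅; D=[(∅, ∅, [(λz. 9) :: AP])]⟩
step 7: ⟨S=[1]; E=∅; C=[(λz. 9) :: AP]; D=∅⟩
step 8: ⟨S=[clo(λz. 9, ∅) :: 1]; E=∅; C=[AP]; D=∅⟩
step 9: ⟨S=∅; E={z↦1}; C=[9]; D=[(∅, ∅, ∅)]⟩
step 10: ⟨S=[9]; E={z↦1}; C=∅; D=[(∅, ∅, ∅)]⟩
step 11: ⟨S=[9]; E=∅; C=∅; D=∅⟩
→ final value 9

Answer: 9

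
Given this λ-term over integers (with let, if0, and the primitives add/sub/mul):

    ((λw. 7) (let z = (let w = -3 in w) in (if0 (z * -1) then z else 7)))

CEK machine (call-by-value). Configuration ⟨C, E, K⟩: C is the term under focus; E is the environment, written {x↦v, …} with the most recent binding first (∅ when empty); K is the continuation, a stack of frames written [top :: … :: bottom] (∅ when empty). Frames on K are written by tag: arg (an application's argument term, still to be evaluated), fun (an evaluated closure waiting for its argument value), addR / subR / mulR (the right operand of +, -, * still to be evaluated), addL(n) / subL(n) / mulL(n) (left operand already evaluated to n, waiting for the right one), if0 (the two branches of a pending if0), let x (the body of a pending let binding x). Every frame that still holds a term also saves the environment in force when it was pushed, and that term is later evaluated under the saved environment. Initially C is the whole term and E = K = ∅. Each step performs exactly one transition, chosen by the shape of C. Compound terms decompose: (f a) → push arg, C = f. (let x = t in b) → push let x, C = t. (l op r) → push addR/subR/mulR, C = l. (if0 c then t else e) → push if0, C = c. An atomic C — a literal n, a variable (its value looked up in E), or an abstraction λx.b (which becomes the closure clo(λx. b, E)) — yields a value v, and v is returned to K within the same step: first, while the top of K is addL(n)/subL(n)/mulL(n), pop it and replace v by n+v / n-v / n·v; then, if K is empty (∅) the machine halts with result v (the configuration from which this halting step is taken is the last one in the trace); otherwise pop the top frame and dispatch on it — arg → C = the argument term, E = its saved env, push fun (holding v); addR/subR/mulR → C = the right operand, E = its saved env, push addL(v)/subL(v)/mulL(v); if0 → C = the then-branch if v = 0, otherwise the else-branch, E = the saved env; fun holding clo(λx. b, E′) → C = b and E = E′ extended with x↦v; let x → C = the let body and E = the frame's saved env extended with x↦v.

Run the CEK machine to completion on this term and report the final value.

Answer: 7

Machine steps:
0. ⟨C=((λw. 7) (let z = (let w = -3 in w) in (if0 (z * -1) then z else 7))); E=∅; K=∅⟩
1. ⟨C=(λw. 7); E=∅; K=[arg]⟩
2. ⟨C=(let z = (let w = -3 in w) in (if0 (z * -1) then z else 7)); E=∅; K=[fun]⟩
3. ⟨C=(let w = -3 in w); E=∅; K=[let z :: fun]⟩
4. ⟨C=-3; E=∅; K=[let w :: let z :: fun]⟩
5. ⟨C=w; E={w↦-3}; K=[let z :: fun]⟩
6. ⟨C=(if0 (z * -1) then z else 7); E={z↦-3}; K=[fun]⟩
7. ⟨C=(z * -1); E={z↦-3}; K=[if0 :: fun]⟩
8. ⟨C=z; E={z↦-3}; K=[mulR :: if0 :: fun]⟩
9. ⟨C=-1; E={z↦-3}; K=[mulL(-3) :: if0 :: fun]⟩
10. ⟨C=7; E={z↦-3}; K=[fun]⟩
11. ⟨C=7; E={w↦7}; K=∅⟩
→ final value 7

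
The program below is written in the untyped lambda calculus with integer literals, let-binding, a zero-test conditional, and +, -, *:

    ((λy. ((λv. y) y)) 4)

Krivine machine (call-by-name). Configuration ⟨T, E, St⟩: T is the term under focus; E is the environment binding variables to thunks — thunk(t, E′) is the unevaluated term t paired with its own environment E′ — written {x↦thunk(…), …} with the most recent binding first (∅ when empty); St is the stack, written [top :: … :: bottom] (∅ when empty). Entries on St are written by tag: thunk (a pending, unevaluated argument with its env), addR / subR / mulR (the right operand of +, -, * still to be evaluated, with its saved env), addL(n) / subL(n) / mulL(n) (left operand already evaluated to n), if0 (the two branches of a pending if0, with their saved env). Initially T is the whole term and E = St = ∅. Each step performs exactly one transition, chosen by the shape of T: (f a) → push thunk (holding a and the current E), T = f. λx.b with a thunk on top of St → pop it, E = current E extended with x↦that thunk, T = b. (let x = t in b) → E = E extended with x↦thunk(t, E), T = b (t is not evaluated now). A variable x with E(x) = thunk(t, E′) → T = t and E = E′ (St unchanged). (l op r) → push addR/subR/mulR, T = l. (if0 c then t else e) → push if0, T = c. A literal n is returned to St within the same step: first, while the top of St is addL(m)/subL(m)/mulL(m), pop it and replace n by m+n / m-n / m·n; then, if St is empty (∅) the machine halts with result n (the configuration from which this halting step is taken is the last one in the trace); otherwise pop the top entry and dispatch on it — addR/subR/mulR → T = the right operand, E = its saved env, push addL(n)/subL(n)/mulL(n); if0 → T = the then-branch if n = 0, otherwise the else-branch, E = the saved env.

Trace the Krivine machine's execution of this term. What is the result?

[0] <T=((λy. ((λv. y) y)) 4), E=∅, St=∅>
[1] <T=(λy. ((λv. y) y)), E=∅, St=[thunk]>
[2] <T=((λv. y) y), E={y↦thunk(4, ∅)}, St=∅>
[3] <T=(λv. y), E={y↦thunk(4, ∅)}, St=[thunk]>
[4] <T=y, E={v↦thunk(y, {y↦thunk(4, ∅)}), y↦thunk(4, ∅)}, St=∅>
[5] <T=4, E=∅, St=∅>
→ final value 4

Answer: 4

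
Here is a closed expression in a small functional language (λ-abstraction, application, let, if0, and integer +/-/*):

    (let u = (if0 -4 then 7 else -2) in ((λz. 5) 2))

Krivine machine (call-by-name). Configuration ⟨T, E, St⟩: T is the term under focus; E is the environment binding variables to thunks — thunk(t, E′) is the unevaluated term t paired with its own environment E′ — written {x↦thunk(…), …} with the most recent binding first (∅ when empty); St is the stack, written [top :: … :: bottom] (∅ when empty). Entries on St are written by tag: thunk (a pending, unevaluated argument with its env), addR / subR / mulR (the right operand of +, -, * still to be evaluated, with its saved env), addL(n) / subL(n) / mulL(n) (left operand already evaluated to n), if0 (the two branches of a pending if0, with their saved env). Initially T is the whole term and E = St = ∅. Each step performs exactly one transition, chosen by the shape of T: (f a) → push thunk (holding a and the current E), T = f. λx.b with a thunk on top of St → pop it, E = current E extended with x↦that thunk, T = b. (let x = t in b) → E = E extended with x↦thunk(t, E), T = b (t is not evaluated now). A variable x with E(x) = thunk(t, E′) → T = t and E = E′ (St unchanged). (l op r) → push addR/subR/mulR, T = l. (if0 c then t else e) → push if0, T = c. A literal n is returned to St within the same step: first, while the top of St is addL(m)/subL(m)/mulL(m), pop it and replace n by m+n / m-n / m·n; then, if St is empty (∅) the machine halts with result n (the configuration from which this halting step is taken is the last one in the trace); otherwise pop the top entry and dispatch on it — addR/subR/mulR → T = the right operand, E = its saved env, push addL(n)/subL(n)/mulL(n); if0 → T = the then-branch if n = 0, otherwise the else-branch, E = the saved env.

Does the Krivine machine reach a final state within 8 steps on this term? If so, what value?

[0] ⟨T=(let u = (if0 -4 then 7 else -2) in ((λz. 5) 2)); E=∅; St=∅⟩
[1] ⟨T=((λz. 5) 2); E={u↦thunk((if0 -4 then 7 else -2), ∅)}; St=∅⟩
[2] ⟨T=(λz. 5); E={u↦thunk((if0 -4 then 7 else -2), ∅)}; St=[thunk]⟩
[3] ⟨T=5; E={z↦thunk(2, {u↦thunk((if0 -4 then 7 else -2), ∅)}), u↦thunk((if0 -4 then 7 else -2), ∅)}; St=∅⟩
→ final value 5

Answer: 5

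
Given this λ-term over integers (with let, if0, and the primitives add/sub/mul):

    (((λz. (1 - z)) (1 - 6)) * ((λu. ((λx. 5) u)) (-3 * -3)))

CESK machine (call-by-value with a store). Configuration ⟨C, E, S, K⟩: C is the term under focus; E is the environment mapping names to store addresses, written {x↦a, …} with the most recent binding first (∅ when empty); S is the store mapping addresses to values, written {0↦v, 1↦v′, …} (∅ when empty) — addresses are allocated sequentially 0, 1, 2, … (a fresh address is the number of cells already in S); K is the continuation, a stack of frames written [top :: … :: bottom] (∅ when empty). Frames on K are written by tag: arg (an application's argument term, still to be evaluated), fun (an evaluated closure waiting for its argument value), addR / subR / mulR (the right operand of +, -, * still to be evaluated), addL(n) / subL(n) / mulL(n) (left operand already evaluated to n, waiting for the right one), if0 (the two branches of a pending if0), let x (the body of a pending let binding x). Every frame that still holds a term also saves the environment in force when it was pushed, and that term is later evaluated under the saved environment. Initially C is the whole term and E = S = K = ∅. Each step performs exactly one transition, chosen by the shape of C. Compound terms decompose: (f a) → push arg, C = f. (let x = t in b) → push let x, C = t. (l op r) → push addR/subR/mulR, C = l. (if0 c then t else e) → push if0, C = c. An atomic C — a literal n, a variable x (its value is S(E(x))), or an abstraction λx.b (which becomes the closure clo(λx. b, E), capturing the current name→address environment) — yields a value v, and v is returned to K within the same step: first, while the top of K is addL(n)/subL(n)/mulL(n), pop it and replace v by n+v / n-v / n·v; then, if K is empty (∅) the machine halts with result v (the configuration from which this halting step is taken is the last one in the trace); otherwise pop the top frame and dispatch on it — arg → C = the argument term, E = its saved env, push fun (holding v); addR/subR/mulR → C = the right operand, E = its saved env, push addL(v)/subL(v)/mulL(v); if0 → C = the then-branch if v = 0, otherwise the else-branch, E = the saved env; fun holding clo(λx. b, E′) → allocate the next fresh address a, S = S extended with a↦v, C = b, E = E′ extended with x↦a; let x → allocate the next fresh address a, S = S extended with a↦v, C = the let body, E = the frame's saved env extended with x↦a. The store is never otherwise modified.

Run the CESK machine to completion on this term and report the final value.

Answer: 30

Execution trace:
[0] <C=(((λz. (1 - z)) (1 - 6)) * ((λu. ((λx. 5) u)) (-3 * -3))), E=∅, S=∅, K=∅>
[1] <C=((λz. (1 - z)) (1 - 6)), E=∅, S=∅, K=[mulR]>
[2] <C=(λz. (1 - z)), E=∅, S=∅, K=[arg :: mulR]>
[3] <C=(1 - 6), E=∅, S=∅, K=[fun :: mulR]>
[4] <C=1, E=∅, S=∅, K=[subR :: fun :: mulR]>
[5] <C=6, E=∅, S=∅, K=[subL(1) :: fun :: mulR]>
[6] <C=(1 - z), E={z↦0}, S={0↦-5}, K=[mulR]>
[7] <C=1, E={z↦0}, S={0↦-5}, K=[subR :: mulR]>
[8] <C=z, E={z↦0}, S={0↦-5}, K=[subL(1) :: mulR]>
[9] <C=((λu. ((λx. 5) u)) (-3 * -3)), E=∅, S={0↦-5}, K=[mulL(6)]>
[10] <C=(λu. ((λx. 5) u)), E=∅, S={0↦-5}, K=[arg :: mulL(6)]>
[11] <C=(-3 * -3), E=∅, S={0↦-5}, K=[fun :: mulL(6)]>
[12] <C=-3, E=∅, S={0↦-5}, K=[mulR :: fun :: mulL(6)]>
[13] <C=-3, E=∅, S={0↦-5}, K=[mulL(-3) :: fun :: mulL(6)]>
[14] <C=((λx. 5) u), E={u↦1}, S={0↦-5, 1↦9}, K=[mulL(6)]>
[15] <C=(λx. 5), E={u↦1}, S={0↦-5, 1↦9}, K=[arg :: mulL(6)]>
[16] <C=u, E={u↦1}, S={0↦-5, 1↦9}, K=[fun :: mulL(6)]>
[17] <C=5, E={x↦2, u↦1}, S={0↦-5, 1↦9, 2↦9}, K=[mulL(6)]>
→ final value 30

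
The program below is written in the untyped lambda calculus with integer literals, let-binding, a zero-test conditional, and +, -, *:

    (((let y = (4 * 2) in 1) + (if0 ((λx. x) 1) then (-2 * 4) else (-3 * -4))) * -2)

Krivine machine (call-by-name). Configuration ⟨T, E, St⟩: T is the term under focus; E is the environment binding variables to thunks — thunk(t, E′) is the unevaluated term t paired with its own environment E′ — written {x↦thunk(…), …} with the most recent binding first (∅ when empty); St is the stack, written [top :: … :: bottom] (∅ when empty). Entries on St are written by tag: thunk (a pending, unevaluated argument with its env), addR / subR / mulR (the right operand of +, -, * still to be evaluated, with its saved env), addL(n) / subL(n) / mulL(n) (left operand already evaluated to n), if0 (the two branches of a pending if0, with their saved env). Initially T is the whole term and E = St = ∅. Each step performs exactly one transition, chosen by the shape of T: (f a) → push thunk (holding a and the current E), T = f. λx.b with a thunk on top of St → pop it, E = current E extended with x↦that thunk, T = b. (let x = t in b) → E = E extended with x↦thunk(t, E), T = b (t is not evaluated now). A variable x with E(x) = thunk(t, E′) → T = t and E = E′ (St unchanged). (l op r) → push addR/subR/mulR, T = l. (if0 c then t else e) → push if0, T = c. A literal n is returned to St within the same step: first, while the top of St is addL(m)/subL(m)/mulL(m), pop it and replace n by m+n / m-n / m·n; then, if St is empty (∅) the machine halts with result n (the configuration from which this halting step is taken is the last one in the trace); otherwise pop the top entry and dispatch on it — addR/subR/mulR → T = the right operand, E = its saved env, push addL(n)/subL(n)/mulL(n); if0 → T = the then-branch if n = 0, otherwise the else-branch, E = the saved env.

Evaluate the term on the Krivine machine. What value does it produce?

[0] ⟨T=(((let y = (4 * 2) in 1) + (if0 ((λx. x) 1) then (-2 * 4) else (-3 * -4))) * -2); E=∅; St=∅⟩
[1] ⟨T=((let y = (4 * 2) in 1) + (if0 ((λx. x) 1) then (-2 * 4) else (-3 * -4))); E=∅; St=[mulR]⟩
[2] ⟨T=(let y = (4 * 2) in 1); E=∅; St=[addR :: mulR]⟩
[3] ⟨T=1; E={y↦thunk((4 * 2), ∅)}; St=[addR :: mulR]⟩
[4] ⟨T=(if0 ((λx. x) 1) then (-2 * 4) else (-3 * -4)); E=∅; St=[addL(1) :: mulR]⟩
[5] ⟨T=((λx. x) 1); E=∅; St=[if0 :: addL(1) :: mulR]⟩
[6] ⟨T=(λx. x); E=∅; St=[thunk :: if0 :: addL(1) :: mulR]⟩
[7] ⟨T=x; E={x↦thunk(1, ∅)}; St=[if0 :: addL(1) :: mulR]⟩
[8] ⟨T=1; E=∅; St=[if0 :: addL(1) :: mulR]⟩
[9] ⟨T=(-3 * -4); E=∅; St=[addL(1) :: mulR]⟩
[10] ⟨T=-3; E=∅; St=[mulR :: addL(1) :: mulR]⟩
[11] ⟨T=-4; E=∅; St=[mulL(-3) :: addL(1) :: mulR]⟩
[12] ⟨T=-2; E=∅; St=[mulL(13)]⟩
→ final value -26

Answer: -26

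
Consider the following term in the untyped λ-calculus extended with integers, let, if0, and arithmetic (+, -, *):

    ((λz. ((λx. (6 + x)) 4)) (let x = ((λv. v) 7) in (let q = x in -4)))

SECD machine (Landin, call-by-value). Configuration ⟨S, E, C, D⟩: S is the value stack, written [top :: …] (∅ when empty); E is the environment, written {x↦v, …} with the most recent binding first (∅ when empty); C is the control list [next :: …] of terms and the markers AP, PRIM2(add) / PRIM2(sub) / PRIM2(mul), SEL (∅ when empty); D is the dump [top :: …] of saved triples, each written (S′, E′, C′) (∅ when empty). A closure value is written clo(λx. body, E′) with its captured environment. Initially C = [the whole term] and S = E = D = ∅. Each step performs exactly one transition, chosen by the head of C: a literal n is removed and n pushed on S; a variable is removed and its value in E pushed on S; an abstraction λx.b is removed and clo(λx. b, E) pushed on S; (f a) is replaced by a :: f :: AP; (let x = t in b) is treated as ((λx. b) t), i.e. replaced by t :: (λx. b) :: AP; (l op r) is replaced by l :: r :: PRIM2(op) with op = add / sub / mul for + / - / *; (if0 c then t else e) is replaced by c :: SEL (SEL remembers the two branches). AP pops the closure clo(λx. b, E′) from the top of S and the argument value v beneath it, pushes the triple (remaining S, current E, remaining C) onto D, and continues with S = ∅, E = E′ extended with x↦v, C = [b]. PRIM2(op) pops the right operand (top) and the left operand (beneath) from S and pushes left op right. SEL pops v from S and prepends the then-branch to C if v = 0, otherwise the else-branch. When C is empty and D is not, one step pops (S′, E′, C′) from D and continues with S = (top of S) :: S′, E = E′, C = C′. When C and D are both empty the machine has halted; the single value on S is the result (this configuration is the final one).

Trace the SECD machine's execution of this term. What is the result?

[0] ⟨S=∅; E=∅; C=[((λz. ((λx. (6 + x)) 4)) (let x = ((λv. v) 7) in (let q = x in -4)))]; D=∅⟩
[1] ⟨S=∅; E=∅; C=[(let x = ((λv. v) 7) in (let q = x in -4)) :: (λz. ((λx. (6 + x)) 4)) :: AP]; D=∅⟩
[2] ⟨S=∅; E=∅; C=[((λv. v) 7) :: (λx. (let q = x in -4)) :: AP :: (λz. ((λx. (6 + x)) 4)) :: AP]; D=∅⟩
[3] ⟨S=∅; E=∅; C=[7 :: (λv. v) :: AP :: (λx. (let q = x in -4)) :: AP :: (λz. ((λx. (6 + x)) 4)) :: AP]; D=∅⟩
[4] ⟨S=[7]; E=∅; C=[(λv. v) :: AP :: (λx. (let q = x in -4)) :: AP :: (λz. ((λx. (6 + x)) 4)) :: AP]; D=∅⟩
[5] ⟨S=[clo(λv. v, ∅) :: 7]; E=∅; C=[AP :: (λx. (let q = x in -4)) :: AP :: (λz. ((λx. (6 + x)) 4)) :: AP]; D=∅⟩
[6] ⟨S=∅; E={v↦7}; C=[v]; D=[(∅, ∅, [(λx. (let q = x in -4)) :: AP :: (λz. ((λx. (6 + x)) 4)) :: AP])]⟩
[7] ⟨S=[7]; E={v↦7}; C=∅; D=[(∅, ∅, [(λx. (let q = x in -4)) :: AP :: (λz. ((λx. (6 + x)) 4)) :: AP])]⟩
[8] ⟨S=[7]; E=∅; C=[(λx. (let q = x in -4)) :: AP :: (λz. ((λx. (6 + x)) 4)) :: AP]; D=∅⟩
[9] ⟨S=[clo(λx. (let q = x in -4), ∅) :: 7]; E=∅; C=[AP :: (λz. ((λx. (6 + x)) 4)) :: AP]; D=∅⟩
[10] ⟨S=∅; E={x↦7}; C=[(let q = x in -4)]; D=[(∅, ∅, [(λz. ((λx. (6 + x)) 4)) :: AP])]⟩
[11] ⟨S=∅; E={x↦7}; C=[x :: (λq. -4) :: AP]; D=[(∅, ∅, [(λz. ((λx. (6 + x)) 4)) :: AP])]⟩
[12] ⟨S=[7]; E={x↦7}; C=[(λq. -4) :: AP]; D=[(∅, ∅, [(λz. ((λx. (6 + x)) 4)) :: AP])]⟩
[13] ⟨S=[clo(λq. -4, {x↦7}) :: 7]; E={x↦7}; C=[AP]; D=[(∅, ∅, [(λz. ((λx. (6 + x)) 4)) :: AP])]⟩
[14] ⟨S=∅; E={q↦7, x↦7}; C=[-4]; D=[(∅, {x↦7}, ∅) :: (∅, ∅, [(λz. ((λx. (6 + x)) 4)) :: AP])]⟩
[15] ⟨S=[-4]; E={q↦7, x↦7}; C=∅; D=[(∅, {x↦7}, ∅) :: (∅, ∅, [(λz. ((λx. (6 + x)) 4)) :: AP])]⟩
[16] ⟨S=[-4]; E={x↦7}; C=∅; D=[(∅, ∅, [(λz. ((λx. (6 + x)) 4)) :: AP])]⟩
[17] ⟨S=[-4]; E=∅; C=[(λz. ((λx. (6 + x)) 4)) :: AP]; D=∅⟩
[18] ⟨S=[clo(λz. ((λx. (6 + x)) 4), ∅) :: -4]; E=∅; C=[AP]; D=∅⟩
[19] ⟨S=∅; E={z↦-4}; C=[((λx. (6 + x)) 4)]; D=[(∅, ∅, ∅)]⟩
[20] ⟨S=∅; E={z↦-4}; C=[4 :: (λx. (6 + x)) :: AP]; D=[(∅, ∅, ∅)]⟩
[21] ⟨S=[4]; E={z↦-4}; C=[(λx. (6 + x)) :: AP]; D=[(∅, ∅, ∅)]⟩
[22] ⟨S=[clo(λx. (6 + x), {z↦-4}) :: 4]; E={z↦-4}; C=[AP]; D=[(∅, ∅, ∅)]⟩
[23] ⟨S=∅; E={x↦4, z↦-4}; C=[(6 + x)]; D=[(∅, {z↦-4}, ∅) :: (∅, ∅, ∅)]⟩
[24] ⟨S=∅; E={x↦4, z↦-4}; C=[6 :: x :: PRIM2(add)]; D=[(∅, {z↦-4}, ∅) :: (∅, ∅, ∅)]⟩
[25] ⟨S=[6]; E={x↦4, z↦-4}; C=[x :: PRIM2(add)]; D=[(∅, {z↦-4}, ∅) :: (∅, ∅, ∅)]⟩
[26] ⟨S=[4 :: 6]; E={x↦4, z↦-4}; C=[PRIM2(add)]; D=[(∅, {z↦-4}, ∅) :: (∅, ∅, ∅)]⟩
[27] ⟨S=[10]; E={x↦4, z↦-4}; C=∅; D=[(∅, {z↦-4}, ∅) :: (∅, ∅, ∅)]⟩
[28] ⟨S=[10]; E={z↦-4}; C=∅; D=[(∅, ∅, ∅)]⟩
[29] ⟨S=[10]; E=∅; C=∅; D=∅⟩
→ final value 10

Answer: 10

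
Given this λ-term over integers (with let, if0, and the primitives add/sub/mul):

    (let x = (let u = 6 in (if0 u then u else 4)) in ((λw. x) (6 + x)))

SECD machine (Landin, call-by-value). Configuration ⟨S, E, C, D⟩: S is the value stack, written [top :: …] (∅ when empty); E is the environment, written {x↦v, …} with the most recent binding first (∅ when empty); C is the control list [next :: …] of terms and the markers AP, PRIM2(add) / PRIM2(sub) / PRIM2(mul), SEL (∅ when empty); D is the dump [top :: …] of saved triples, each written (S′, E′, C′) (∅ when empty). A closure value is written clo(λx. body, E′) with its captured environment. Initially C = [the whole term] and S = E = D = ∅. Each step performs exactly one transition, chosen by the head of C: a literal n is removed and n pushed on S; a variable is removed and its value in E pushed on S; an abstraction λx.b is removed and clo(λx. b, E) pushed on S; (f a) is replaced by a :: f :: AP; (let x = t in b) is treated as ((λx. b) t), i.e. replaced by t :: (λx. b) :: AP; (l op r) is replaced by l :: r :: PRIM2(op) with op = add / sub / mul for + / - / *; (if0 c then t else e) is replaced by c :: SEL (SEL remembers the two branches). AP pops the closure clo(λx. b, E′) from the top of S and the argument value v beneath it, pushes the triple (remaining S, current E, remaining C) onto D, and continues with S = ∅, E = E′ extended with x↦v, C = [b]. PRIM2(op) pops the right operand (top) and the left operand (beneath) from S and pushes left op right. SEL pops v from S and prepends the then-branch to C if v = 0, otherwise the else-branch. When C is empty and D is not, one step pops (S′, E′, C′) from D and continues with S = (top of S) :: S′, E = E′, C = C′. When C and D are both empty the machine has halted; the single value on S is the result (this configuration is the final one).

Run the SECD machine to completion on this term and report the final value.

Answer: 4

Machine steps:
t=0: [S=∅ | E=∅ | C=[(let x = (let u = 6 in (if0 u then u else 4)) in ((λw. x) (6 + x)))] | D=∅]
t=1: [S=∅ | E=∅ | C=[(let u = 6 in (if0 u then u else 4)) :: (λx. ((λw. x) (6 + x))) :: AP] | D=∅]
t=2: [S=∅ | E=∅ | C=[6 :: (λu. (if0 u then u else 4)) :: AP :: (λx. ((λw. x) (6 + x))) :: AP] | D=∅]
t=3: [S=[6] | E=∅ | C=[(λu. (if0 u then u else 4)) :: AP :: (λx. ((λw. x) (6 + x))) :: AP] | D=∅]
t=4: [S=[clo(λu. (if0 u then u else 4), ∅) :: 6] | E=∅ | C=[AP :: (λx. ((λw. x) (6 + x))) :: AP] | D=∅]
t=5: [S=∅ | E={u↦6} | C=[(if0 u then u else 4)] | D=[(∅, ∅, [(λx. ((λw. x) (6 + x))) :: AP])]]
t=6: [S=∅ | E={u↦6} | C=[u :: SEL] | D=[(∅, ∅, [(λx. ((λw. x) (6 + x))) :: AP])]]
t=7: [S=[6] | E={u↦6} | C=[SEL] | D=[(∅, ∅, [(λx. ((λw. x) (6 + x))) :: AP])]]
t=8: [S=∅ | E={u↦6} | C=[4] | D=[(∅, ∅, [(λx. ((λw. x) (6 + x))) :: AP])]]
t=9: [S=[4] | E={u↦6} | C=∅ | D=[(∅, ∅, [(λx. ((λw. x) (6 + x))) :: AP])]]
t=10: [S=[4] | E=∅ | C=[(λx. ((λw. x) (6 + x))) :: AP] | D=∅]
t=11: [S=[clo(λx. ((λw. x) (6 + x)), ∅) :: 4] | E=∅ | C=[AP] | D=∅]
t=12: [S=∅ | E={x↦4} | C=[((λw. x) (6 + x))] | D=[(∅, ∅, ∅)]]
t=13: [S=∅ | E={x↦4} | C=[(6 + x) :: (λw. x) :: AP] | D=[(∅, ∅, ∅)]]
t=14: [S=∅ | E={x↦4} | C=[6 :: x :: PRIM2(add) :: (λw. x) :: AP] | D=[(∅, ∅, ∅)]]
t=15: [S=[6] | E={x↦4} | C=[x :: PRIM2(add) :: (λw. x) :: AP] | D=[(∅, ∅, ∅)]]
t=16: [S=[4 :: 6] | E={x↦4} | C=[PRIM2(add) :: (λw. x) :: AP] | D=[(∅, ∅, ∅)]]
t=17: [S=[10] | E={x↦4} | C=[(λw. x) :: AP] | D=[(∅, ∅, ∅)]]
t=18: [S=[clo(λw. x, {x↦4}) :: 10] | E={x↦4} | C=[AP] | D=[(∅, ∅, ∅)]]
t=19: [S=∅ | E={w↦10, x↦4} | C=[x] | D=[(∅, {x↦4}, ∅) :: (∅, ∅, ∅)]]
t=20: [S=[4] | E={w↦10, x↦4} | C=∅ | D=[(∅, {x↦4}, ∅) :: (∅, ∅, ∅)]]
t=21: [S=[4] | E={x↦4} | C=∅ | D=[(∅, ∅, ∅)]]
t=22: [S=[4] | E=∅ | C=∅ | D=∅]
→ final value 4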